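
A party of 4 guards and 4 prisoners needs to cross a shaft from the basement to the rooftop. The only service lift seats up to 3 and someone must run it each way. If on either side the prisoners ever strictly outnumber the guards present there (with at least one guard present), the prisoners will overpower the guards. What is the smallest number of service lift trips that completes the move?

9

Counting alone: each trip to the rooftop takes at most 3 across and each return brings at least 1 back, so after t trips out (and t−1 returns) at most 3t − (t−1) of the 8 are across; that first reaches 8 at t = 4, so at least 7 crossings are needed.
The safety rule pushes this higher. Following every safe sequence of crossings, the most of the 8 that can be at the rooftop as the service lift arrives there on crossing 7 is 7 — never all 8.
So no plan with fewer than 9 crossings exists, and this one achieves 9:
1. 2 prisoners → the rooftop.  (the basement: 4G 2P; the rooftop: 0G 2P)
2. 1 prisoner ← the basement.  (the basement: 4G 3P; the rooftop: 0G 1P)
3. 3 prisoners → the rooftop.  (the basement: 4G 0P; the rooftop: 0G 4P)
4. 1 prisoner ← the basement.  (the basement: 4G 1P; the rooftop: 0G 3P)
5. 3 guards → the rooftop.  (the basement: 1G 1P; the rooftop: 3G 3P)
6. 1 guard and 1 prisoner ← the basement.  (the basement: 2G 2P; the rooftop: 2G 2P)
7. 2 guards → the rooftop.  (the basement: 0G 2P; the rooftop: 4G 2P)
8. 1 prisoner ← the basement.  (the basement: 0G 3P; the rooftop: 4G 1P)
9. 3 prisoners → the rooftop.  (the basement: 0G 0P; the rooftop: 4G 4P)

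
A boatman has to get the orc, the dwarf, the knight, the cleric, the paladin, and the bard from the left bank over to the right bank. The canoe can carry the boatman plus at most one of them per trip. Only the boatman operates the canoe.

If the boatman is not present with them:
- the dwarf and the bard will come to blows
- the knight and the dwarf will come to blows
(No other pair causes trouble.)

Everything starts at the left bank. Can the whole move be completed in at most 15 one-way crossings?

Yes

Yes — this plan uses 13 crossings (≤ 15):
1. Boatman goes to the right bank with the dwarf.
2. Boatman goes back to the left bank alone.
3. Boatman goes to the right bank with the orc.
4. Boatman goes back to the left bank alone.
5. Boatman goes to the right bank with the knight.
6. Boatman goes back to the left bank with the dwarf.
7. Boatman goes to the right bank with the bard.
8. Boatman goes back to the left bank alone.
9. Boatman goes to the right bank with the cleric.
10. Boatman goes back to the left bank alone.
11. Boatman goes to the right bank with the paladin.
12. Boatman goes back to the left bank alone.
13. Boatman goes to the right bank with the dwarf.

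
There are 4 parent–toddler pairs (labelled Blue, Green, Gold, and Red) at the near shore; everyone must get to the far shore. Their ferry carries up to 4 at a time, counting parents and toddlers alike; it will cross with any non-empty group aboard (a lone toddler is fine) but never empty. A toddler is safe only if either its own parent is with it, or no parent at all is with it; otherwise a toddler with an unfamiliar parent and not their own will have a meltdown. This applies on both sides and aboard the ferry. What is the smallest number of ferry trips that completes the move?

5

Counting alone: each trip to the far shore takes at most 4 across and each return brings at least 1 back, so after t trips out (and t−1 returns) at most 4t − (t−1) of the 8 are across; that first reaches 8 at t = 3, so at least 5 crossings are needed.
The plan below uses exactly 5 crossings, so it is optimal:
1. parent Blue and toddler Blue cross → the far shore.
2. parent Blue crosses ← the near shore.
3. parent Blue, parent Gold, parent Green, and parent Red cross → the far shore.
4. toddler Blue crosses ← the near shore.
5. toddler Blue, toddler Gold, toddler Green, and toddler Red cross → the far shore.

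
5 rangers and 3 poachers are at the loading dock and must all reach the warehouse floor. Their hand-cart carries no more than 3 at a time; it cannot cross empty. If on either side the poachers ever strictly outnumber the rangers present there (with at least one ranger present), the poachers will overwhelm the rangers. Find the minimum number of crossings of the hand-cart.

7

Counting alone: each trip to the warehouse floor takes at most 3 across and each return brings at least 1 back, so after t trips out (and t−1 returns) at most 3t − (t−1) of the 8 are across; that first reaches 8 at t = 4, so at least 7 crossings are needed.
The plan below uses exactly 7 crossings, so it is optimal:
1. 2 poachers → the warehouse floor.  (the loading dock: 5R 1P; the warehouse floor: 0R 2P)
2. 1 poacher ← the loading dock.  (the loading dock: 5R 2P; the warehouse floor: 0R 1P)
3. 2 rangers and 1 poacher → the warehouse floor.  (the loading dock: 3R 1P; the warehouse floor: 2R 2P)
4. 1 poacher ← the loading dock.  (the loading dock: 3R 2P; the warehouse floor: 2R 1P)
5. 1 ranger and 2 poachers → the warehouse floor.  (the loading dock: 2R 0P; the warehouse floor: 3R 3P)
6. 1 poacher ← the loading dock.  (the loading dock: 2R 1P; the warehouse floor: 3R 2P)
7. 2 rangers and 1 poacher → the warehouse floor.  (the loading dock: 0R 0P; the warehouse floor: 5R 3P)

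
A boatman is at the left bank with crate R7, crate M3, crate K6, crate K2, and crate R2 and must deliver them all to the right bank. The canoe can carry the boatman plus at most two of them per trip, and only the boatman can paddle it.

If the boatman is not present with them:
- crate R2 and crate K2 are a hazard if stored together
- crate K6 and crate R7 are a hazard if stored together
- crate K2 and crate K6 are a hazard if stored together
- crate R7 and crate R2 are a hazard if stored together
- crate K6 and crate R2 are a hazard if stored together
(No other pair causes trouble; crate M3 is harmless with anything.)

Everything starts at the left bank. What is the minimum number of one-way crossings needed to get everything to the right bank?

7

Counting alone: the boatman can take at most 2 across per trip to the right bank, so moving all 5 needs at least 3 loaded trips out, with a return between consecutive ones — at least 5 crossings.
The safety rule pushes this higher. Following every safe sequence of crossings, the most of the 5 that can be at the right bank as the canoe arrives there on crossing 5 is 4 — never all 5.
So no plan with fewer than 7 crossings exists, and this one achieves 7:
1. Boatman goes to the right bank with crate K6 and crate R2.  [the left bank: crate K2, crate M3, crate R7 | the right bank: crate K6, crate R2]
2. Boatman goes back to the left bank with crate K6.  [the left bank: crate K2, crate K6, crate M3, crate R7 | the right bank: crate R2]
3. Boatman goes to the right bank with crate K2 and crate R7.  [the left bank: crate K6, crate M3 | the right bank: crate K2, crate R2, crate R7]
4. Boatman goes back to the left bank with crate R2.  [the left bank: crate K6, crate M3, crate R2 | the right bank: crate K2, crate R7]
5. Boatman goes to the right bank with crate K6 and crate M3.  [the left bank: crate R2 | the right bank: crate K2, crate K6, crate M3, crate R7]
6. Boatman goes back to the left bank with crate K6.  [the left bank: crate K6, crate R2 | the right bank: crate K2, crate M3, crate R7]
7. Boatman goes to the right bank with crate K6 and crate R2.  [the left bank: — | the right bank: crate K2, crate K6, crate M3, crate R2, crate R7]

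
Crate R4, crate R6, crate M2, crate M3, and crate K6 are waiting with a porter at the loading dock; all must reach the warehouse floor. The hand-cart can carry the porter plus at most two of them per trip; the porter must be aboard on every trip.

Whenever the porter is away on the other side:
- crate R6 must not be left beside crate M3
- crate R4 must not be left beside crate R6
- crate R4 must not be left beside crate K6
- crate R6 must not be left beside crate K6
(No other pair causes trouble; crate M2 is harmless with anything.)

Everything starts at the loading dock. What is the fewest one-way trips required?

7

Counting alone: the porter can take at most 2 across per trip to the warehouse floor, so moving all 5 needs at least 3 loaded trips out, with a return between consecutive ones — at least 5 crossings.
The safety rule pushes this higher. Following every safe sequence of crossings, the most of the 5 that can be at the warehouse floor as the hand-cart arrives there on crossing 5 is 4 — never all 5.
So no plan with fewer than 7 crossings exists, and this one achieves 7:
1. Porter goes to the warehouse floor with crate R4 and crate R6.
2. Porter goes back to the loading dock with crate R4.
3. Porter goes to the warehouse floor with crate M2 and crate R4.
4. Porter goes back to the loading dock with crate R4.
5. Porter goes to the warehouse floor with crate M3 and crate R4.
6. Porter goes back to the loading dock with crate R6.
7. Porter goes to the warehouse floor with crate K6 and crate R6.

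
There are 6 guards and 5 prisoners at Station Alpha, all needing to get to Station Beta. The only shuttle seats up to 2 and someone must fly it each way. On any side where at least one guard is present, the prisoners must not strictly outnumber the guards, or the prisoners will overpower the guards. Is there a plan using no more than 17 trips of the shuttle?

No

Counting alone: each trip to Station Beta takes at most 2 across and each return brings at least 1 back, so after t trips out (and t−1 returns) at most 2t − (t−1) of the 11 are across; that first reaches 11 at t = 10, so at least 19 crossings are needed.
Since 17 < 19, 17 crossings cannot be enough. (The shortest complete plan in fact takes 19:)
1. 2 prisoners → Station Beta.  (Station Alpha: 6G 3P; Station Beta: 0G 2P)
2. 1 prisoner ← Station Alpha.  (Station Alpha: 6G 4P; Station Beta: 0G 1P)
3. 2 prisoners → Station Beta.  (Station Alpha: 6G 2P; Station Beta: 0G 3P)
4. 1 prisoner ← Station Alpha.  (Station Alpha: 6G 3P; Station Beta: 0G 2P)
5. 2 guards → Station Beta.  (Station Alpha: 4G 3P; Station Beta: 2G 2P)
6. 1 prisoner ← Station Alpha.  (Station Alpha: 4G 4P; Station Beta: 2G 1P)
7. 1 guard and 1 prisoner → Station Beta.  (Station Alpha: 3G 3P; Station Beta: 3G 2P)
8. 1 guard ← Station Alpha.  (Station Alpha: 4G 3P; Station Beta: 2G 2P)
9. 1 guard and 1 prisoner → Station Beta.  (Station Alpha: 3G 2P; Station Beta: 3G 3P)
10. 1 prisoner ← Station Alpha.  (Station Alpha: 3G 3P; Station Beta: 3G 2P)
11. 1 guard and 1 prisoner → Station Beta.  (Station Alpha: 2G 2P; Station Beta: 4G 3P)
12. 1 guard ← Station Alpha.  (Station Alpha: 3G 2P; Station Beta: 3G 3P)
13. 1 guard and 1 prisoner → Station Beta.  (Station Alpha: 2G 1P; Station Beta: 4G 4P)
14. 1 prisoner ← Station Alpha.  (Station Alpha: 2G 2P; Station Beta: 4G 3P)
15. 1 guard and 1 prisoner → Station Beta.  (Station Alpha: 1G 1P; Station Beta: 5G 4P)
16. 1 guard ← Station Alpha.  (Station Alpha: 2G 1P; Station Beta: 4G 4P)
17. 1 guard and 1 prisoner → Station Beta.  (Station Alpha: 1G 0P; Station Beta: 5G 5P)
18. 1 prisoner ← Station Alpha.  (Station Alpha: 1G 1P; Station Beta: 5G 4P)
19. 1 guard and 1 prisoner → Station Beta.  (Station Alpha: 0G 0P; Station Beta: 6G 5P)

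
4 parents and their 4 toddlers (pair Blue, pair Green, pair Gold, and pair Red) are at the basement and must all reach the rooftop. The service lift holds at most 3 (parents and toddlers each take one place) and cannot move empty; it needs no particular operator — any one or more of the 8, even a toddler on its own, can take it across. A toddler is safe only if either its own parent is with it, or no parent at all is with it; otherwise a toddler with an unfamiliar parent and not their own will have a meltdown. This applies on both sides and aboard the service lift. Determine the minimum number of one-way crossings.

9

Counting alone: each trip to the rooftop takes at most 3 across and each return brings at least 1 back, so after t trips out (and t−1 returns) at most 3t − (t−1) of the 8 are across; that first reaches 8 at t = 4, so at least 7 crossings are needed.
The safety rule pushes this higher. Following every safe sequence of crossings, the most of the 8 that can be at the rooftop as the service lift arrives there on crossing 7 is 7 — never all 8.
So no plan with fewer than 9 crossings exists, and this one achieves 9:
1. parent Blue and toddler Blue cross → the rooftop.
2. parent Blue crosses ← the basement.
3. parent Blue, parent Green, and toddler Green cross → the rooftop.
4. parent Blue and toddler Blue cross ← the basement.
5. parent Blue, parent Gold, and parent Red cross → the rooftop.
6. toddler Green crosses ← the basement.
7. toddler Blue and toddler Green cross → the rooftop.
8. toddler Blue crosses ← the basement.
9. toddler Blue, toddler Gold, and toddler Red cross → the rooftop.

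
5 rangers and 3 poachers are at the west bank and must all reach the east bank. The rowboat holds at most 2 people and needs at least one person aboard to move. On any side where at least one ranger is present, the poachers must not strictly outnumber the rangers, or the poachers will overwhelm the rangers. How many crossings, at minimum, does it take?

13

Counting alone: each trip to the east bank takes at most 2 across and each return brings at least 1 back, so after t trips out (and t−1 returns) at most 2t − (t−1) of the 8 are across; that first reaches 8 at t = 7, so at least 13 crossings are needed.
The plan below uses exactly 13 crossings, so it is optimal:
1. 2 poachers → the east bank.  (the west bank: 5R 1P; the east bank: 0R 2P)
2. 1 poacher ← the west bank.  (the west bank: 5R 2P; the east bank: 0R 1P)
3. 2 poachers → the east bank.  (the west bank: 5R 0P; the east bank: 0R 3P)
4. 1 poacher ← the west bank.  (the west bank: 5R 1P; the east bank: 0R 2P)
5. 2 rangers → the east bank.  (the west bank: 3R 1P; the east bank: 2R 2P)
6. 1 poacher ← the west bank.  (the west bank: 3R 2P; the east bank: 2R 1P)
7. 1 ranger and 1 poacher → the east bank.  (the west bank: 2R 1P; the east bank: 3R 2P)
8. 1 poacher ← the west bank.  (the west bank: 2R 2P; the east bank: 3R 1P)
9. 2 poachers → the east bank.  (the west bank: 2R 0P; the east bank: 3R 3P)
10. 1 poacher ← the west bank.  (the west bank: 2R 1P; the east bank: 3R 2P)
11. 1 ranger and 1 poacher → the east bank.  (the west bank: 1R 0P; the east bank: 4R 3P)
12. 1 poacher ← the west bank.  (the west bank: 1R 1P; the east bank: 4R 2P)
13. 1 ranger and 1 poacher → the east bank.  (the west bank: 0R 0P; the east bank: 5R 3P)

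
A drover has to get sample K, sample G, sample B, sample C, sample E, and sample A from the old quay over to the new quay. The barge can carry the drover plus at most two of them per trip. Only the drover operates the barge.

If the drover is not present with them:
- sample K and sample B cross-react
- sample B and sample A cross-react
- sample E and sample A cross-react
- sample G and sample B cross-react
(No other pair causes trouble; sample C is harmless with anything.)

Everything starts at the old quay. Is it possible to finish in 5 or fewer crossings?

No

Counting alone: the drover can take at most 2 across per trip to the new quay, so moving all 6 needs at least 3 loaded trips out, with a return between consecutive ones — at least 5 crossings.
The safety rule pushes this higher. Following every safe sequence of crossings, the most of the 6 that can be at the new quay as the barge arrives there on crossing 5 is 5 — never all 6.
So the move cannot be finished within 5 crossings. (The shortest complete plan takes 7:)
1. Drover goes to the new quay with sample B and sample E.  [the old quay: sample A, sample C, sample G, sample K | the new quay: sample B, sample E]
2. Drover goes back to the old quay alone.  [the old quay: sample A, sample C, sample G, sample K | the new quay: sample B, sample E]
3. Drover goes to the new quay with sample C.  [the old quay: sample A, sample G, sample K | the new quay: sample B, sample C, sample E]
4. Drover goes back to the old quay alone.  [the old quay: sample A, sample G, sample K | the new quay: sample B, sample C, sample E]
5. Drover goes to the new quay with sample G and sample K.  [the old quay: sample A | the new quay: sample B, sample C, sample E, sample G, sample K]
6. Drover goes back to the old quay with sample B.  [the old quay: sample A, sample B | the new quay: sample C, sample E, sample G, sample K]
7. Drover goes to the new quay with sample A and sample B.  [the old quay: — | the new quay: sample A, sample B, sample C, sample E, sample G, sample K]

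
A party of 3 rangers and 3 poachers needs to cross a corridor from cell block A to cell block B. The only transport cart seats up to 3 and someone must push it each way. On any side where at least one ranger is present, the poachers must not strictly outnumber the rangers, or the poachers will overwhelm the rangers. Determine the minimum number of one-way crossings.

Counting alone: each trip to cell block B takes at most 3 across and each return brings at least 1 back, so after t trips out (and t−1 returns) at most 3t − (t−1) of the 6 are across; that first reaches 6 at t = 3, so at least 5 crossings are needed.
The plan below uses exactly 5 crossings, so it is optimal:
1. 2 poachers → cell block B.  (cell block A: 3R 1P; cell block B: 0R 2P)
2. 1 poacher ← cell block A.  (cell block A: 3R 2P; cell block B: 0R 1P)
3. 3 rangers → cell block B.  (cell block A: 0R 2P; cell block B: 3R 1P)
4. 1 poacher ← cell block A.  (cell block A: 0R 3P; cell block B: 3R 0P)
5. 3 poachers → cell block B.  (cell block A: 0R 0P; cell block B: 3R 3P)

5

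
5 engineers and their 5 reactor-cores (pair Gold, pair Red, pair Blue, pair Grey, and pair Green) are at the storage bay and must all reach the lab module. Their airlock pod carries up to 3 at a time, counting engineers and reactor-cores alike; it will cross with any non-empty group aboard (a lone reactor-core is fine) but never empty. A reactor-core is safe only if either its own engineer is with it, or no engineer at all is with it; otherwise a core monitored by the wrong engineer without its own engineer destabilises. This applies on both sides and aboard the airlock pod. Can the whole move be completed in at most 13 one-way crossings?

Yes

Yes — this plan uses 11 crossings (≤ 13):
1. engineer Gold and reactor-core Gold cross → the lab module.
2. engineer Gold crosses ← the storage bay.
3. reactor-core Blue, reactor-core Grey, and reactor-core Red cross → the lab module.
4. reactor-core Gold crosses ← the storage bay.
5. engineer Blue, engineer Grey, and engineer Red cross → the lab module.
6. engineer Red and reactor-core Red cross ← the storage bay.
7. engineer Gold, engineer Green, and engineer Red cross → the lab module.
8. reactor-core Blue crosses ← the storage bay.
9. reactor-core Gold and reactor-core Red cross → the lab module.
10. reactor-core Gold crosses ← the storage bay.
11. reactor-core Blue, reactor-core Gold, and reactor-core Green cross → the lab module.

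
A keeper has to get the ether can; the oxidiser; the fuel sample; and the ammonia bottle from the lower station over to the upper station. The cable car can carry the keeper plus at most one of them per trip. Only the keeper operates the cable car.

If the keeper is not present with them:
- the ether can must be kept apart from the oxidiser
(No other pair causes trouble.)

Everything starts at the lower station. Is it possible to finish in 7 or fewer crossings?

Yes — this plan uses 7 crossings (≤ 7):
1. Keeper goes to the upper station with the ether can.  [the lower station: the ammonia bottle, the fuel sample, the oxidiser | the upper station: the ether can]
2. Keeper goes back to the lower station alone.  [the lower station: the ammonia bottle, the fuel sample, the oxidiser | the upper station: the ether can]
3. Keeper goes to the upper station with the fuel sample.  [the lower station: the ammonia bottle, the oxidiser | the upper station: the ether can, the fuel sample]
4. Keeper goes back to the lower station alone.  [the lower station: the ammonia bottle, the oxidiser | the upper station: the ether can, the fuel sample]
5. Keeper goes to the upper station with the ammonia bottle.  [the lower station: the oxidiser | the upper station: the ammonia bottle, the ether can, the fuel sample]
6. Keeper goes back to the lower station alone.  [the lower station: the oxidiser | the upper station: the ammonia bottle, the ether can, the fuel sample]
7. Keeper goes to the upper station with the oxidiser.  [the lower station: — | the upper station: the ammonia bottle, the ether can, the fuel sample, the oxidiser]

Yes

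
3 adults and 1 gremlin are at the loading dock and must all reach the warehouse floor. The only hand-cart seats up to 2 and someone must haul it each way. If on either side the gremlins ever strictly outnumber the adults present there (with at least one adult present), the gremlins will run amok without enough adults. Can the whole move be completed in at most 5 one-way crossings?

Yes — this plan uses 5 crossings (≤ 5):
1. 1 adult and 1 gremlin → the warehouse floor.  (the loading dock: 2A 0G; the warehouse floor: 1A 1G)
2. 1 gremlin ← the loading dock.  (the loading dock: 2A 1G; the warehouse floor: 1A 0G)
3. 1 adult and 1 gremlin → the warehouse floor.  (the loading dock: 1A 0G; the warehouse floor: 2A 1G)
4. 1 gremlin ← the loading dock.  (the loading dock: 1A 1G; the warehouse floor: 2A 0G)
5. 1 adult and 1 gremlin → the warehouse floor.  (the loading dock: 0A 0G; the warehouse floor: 3A 1G)

Yes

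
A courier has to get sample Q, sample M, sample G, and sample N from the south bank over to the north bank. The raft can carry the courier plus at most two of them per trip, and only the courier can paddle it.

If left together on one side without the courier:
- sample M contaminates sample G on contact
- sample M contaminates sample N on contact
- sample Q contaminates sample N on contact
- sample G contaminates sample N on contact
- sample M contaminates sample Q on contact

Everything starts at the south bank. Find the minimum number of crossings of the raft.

Counting alone: the courier can take at most 2 across per trip to the north bank, so moving all 4 needs at least 2 loaded trips out, with a return between consecutive ones — at least 3 crossings.
The safety rule pushes this higher. Following every safe sequence of crossings, the most of the 4 that can be at the north bank as the raft arrives there on crossing 3 is 3 — never all 4.
So no plan with fewer than 5 crossings exists, and this one achieves 5:
1. Courier goes to the north bank with sample M and sample N.
2. Courier goes back to the south bank with sample M.
3. Courier goes to the north bank with sample G and sample Q.
4. Courier goes back to the south bank with sample N.
5. Courier goes to the north bank with sample M and sample N.

5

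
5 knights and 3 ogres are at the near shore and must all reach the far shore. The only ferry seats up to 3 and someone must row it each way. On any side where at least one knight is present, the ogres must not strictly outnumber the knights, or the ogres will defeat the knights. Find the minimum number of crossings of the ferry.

Counting alone: each trip to the far shore takes at most 3 across and each return brings at least 1 back, so after t trips out (and t−1 returns) at most 3t − (t−1) of the 8 are across; that first reaches 8 at t = 4, so at least 7 crossings are needed.
The plan below uses exactly 7 crossings, so it is optimal:
1. 2 ogres → the far shore.  (the near shore: 5K 1O; the far shore: 0K 2O)
2. 1 ogre ← the near shore.  (the near shore: 5K 2O; the far shore: 0K 1O)
3. 2 knights and 1 ogre → the far shore.  (the near shore: 3K 1O; the far shore: 2K 2O)
4. 1 ogre ← the near shore.  (the near shore: 3K 2O; the far shore: 2K 1O)
5. 1 knight and 2 ogres → the far shore.  (the near shore: 2K 0O; the far shore: 3K 3O)
6. 1 ogre ← the near shore.  (the near shore: 2K 1O; the far shore: 3K 2O)
7. 2 knights and 1 ogre → the far shore.  (the near shore: 0K 0O; the far shore: 5K 3O)

7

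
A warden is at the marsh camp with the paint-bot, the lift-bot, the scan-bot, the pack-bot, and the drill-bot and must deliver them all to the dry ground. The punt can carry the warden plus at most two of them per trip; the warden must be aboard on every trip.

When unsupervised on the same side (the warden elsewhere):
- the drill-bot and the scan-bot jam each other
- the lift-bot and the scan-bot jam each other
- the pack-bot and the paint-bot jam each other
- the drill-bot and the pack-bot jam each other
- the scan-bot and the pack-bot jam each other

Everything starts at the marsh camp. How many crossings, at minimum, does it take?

Counting alone: the warden can take at most 2 across per trip to the dry ground, so moving all 5 needs at least 3 loaded trips out, with a return between consecutive ones — at least 5 crossings.
The safety rule pushes this higher. Following every safe sequence of crossings, the most of the 5 that can be at the dry ground as the punt arrives there on crossing 5 is 4 — never all 5.
So no plan with fewer than 7 crossings exists, and this one achieves 7:
1. Warden goes to the dry ground with the pack-bot and the scan-bot.
2. Warden goes back to the marsh camp with the scan-bot.
3. Warden goes to the dry ground with the paint-bot and the scan-bot.
4. Warden goes back to the marsh camp with the pack-bot.
5. Warden goes to the dry ground with the drill-bot and the lift-bot.
6. Warden goes back to the marsh camp with the scan-bot.
7. Warden goes to the dry ground with the pack-bot and the scan-bot.

7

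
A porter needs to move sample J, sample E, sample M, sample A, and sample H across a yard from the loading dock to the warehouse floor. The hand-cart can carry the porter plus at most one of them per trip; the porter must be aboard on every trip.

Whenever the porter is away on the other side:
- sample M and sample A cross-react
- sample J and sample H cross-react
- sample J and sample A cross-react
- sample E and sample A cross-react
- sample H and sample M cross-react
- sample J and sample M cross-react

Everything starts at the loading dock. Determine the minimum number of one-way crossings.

impossible

Whatever the first load, the items left behind include a forbidden pair without the porter. No opening move is safe, so no plan exists.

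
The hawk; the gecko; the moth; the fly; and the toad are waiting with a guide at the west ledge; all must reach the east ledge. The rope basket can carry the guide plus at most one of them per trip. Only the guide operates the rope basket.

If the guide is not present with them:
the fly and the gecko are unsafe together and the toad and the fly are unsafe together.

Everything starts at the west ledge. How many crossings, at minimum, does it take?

Counting alone: the guide can take at most 1 across per trip to the east ledge, so moving all 5 needs at least 5 loaded trips out, with a return between consecutive ones — at least 9 crossings.
The safety rule pushes this higher. Following every safe sequence of crossings, the most of the 5 that can be at the east ledge as the rope basket arrives there on crossing 9 is 4 — never all 5.
So no plan with fewer than 11 crossings exists, and this one achieves 11:
1. Guide goes to the east ledge with the fly.
2. Guide goes back to the west ledge alone.
3. Guide goes to the east ledge with the hawk.
4. Guide goes back to the west ledge alone.
5. Guide goes to the east ledge with the gecko.
6. Guide goes back to the west ledge with the fly.
7. Guide goes to the east ledge with the toad.
8. Guide goes back to the west ledge alone.
9. Guide goes to the east ledge with the moth.
10. Guide goes back to the west ledge alone.
11. Guide goes to the east ledge with the fly.

11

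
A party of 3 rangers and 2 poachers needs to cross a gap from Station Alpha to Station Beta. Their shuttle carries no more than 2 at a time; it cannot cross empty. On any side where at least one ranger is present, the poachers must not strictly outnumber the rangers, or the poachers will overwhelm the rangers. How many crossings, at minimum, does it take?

7

Counting alone: each trip to Station Beta takes at most 2 across and each return brings at least 1 back, so after t trips out (and t−1 returns) at most 2t − (t−1) of the 5 are across; that first reaches 5 at t = 4, so at least 7 crossings are needed.
The plan below uses exactly 7 crossings, so it is optimal:
1. 2 poachers → Station Beta.  (Station Alpha: 3R 0P; Station Beta: 0R 2P)
2. 1 poacher ← Station Alpha.  (Station Alpha: 3R 1P; Station Beta: 0R 1P)
3. 2 rangers → Station Beta.  (Station Alpha: 1R 1P; Station Beta: 2R 1P)
4. 1 ranger ← Station Alpha.  (Station Alpha: 2R 1P; Station Beta: 1R 1P)
5. 1 ranger and 1 poacher → Station Beta.  (Station Alpha: 1R 0P; Station Beta: 2R 2P)
6. 1 poacher ← Station Alpha.  (Station Alpha: 1R 1P; Station Beta: 2R 1P)
7. 1 ranger and 1 poacher → Station Beta.  (Station Alpha: 0R 0P; Station Beta: 3R 2P)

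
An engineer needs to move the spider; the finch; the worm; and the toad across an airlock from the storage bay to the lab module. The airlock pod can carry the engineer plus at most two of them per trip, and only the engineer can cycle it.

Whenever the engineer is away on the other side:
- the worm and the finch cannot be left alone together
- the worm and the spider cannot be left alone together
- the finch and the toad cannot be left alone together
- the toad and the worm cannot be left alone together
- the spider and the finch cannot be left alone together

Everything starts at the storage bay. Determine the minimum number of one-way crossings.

5

Counting alone: the engineer can take at most 2 across per trip to the lab module, so moving all 4 needs at least 2 loaded trips out, with a return between consecutive ones — at least 3 crossings.
The safety rule pushes this higher. Following every safe sequence of crossings, the most of the 4 that can be at the lab module as the airlock pod arrives there on crossing 3 is 3 — never all 4.
So no plan with fewer than 5 crossings exists, and this one achieves 5:
1. Engineer goes to the lab module with the finch and the worm.
2. Engineer goes back to the storage bay with the finch.
3. Engineer goes to the lab module with the spider and the toad.
4. Engineer goes back to the storage bay with the worm.
5. Engineer goes to the lab module with the finch and the worm.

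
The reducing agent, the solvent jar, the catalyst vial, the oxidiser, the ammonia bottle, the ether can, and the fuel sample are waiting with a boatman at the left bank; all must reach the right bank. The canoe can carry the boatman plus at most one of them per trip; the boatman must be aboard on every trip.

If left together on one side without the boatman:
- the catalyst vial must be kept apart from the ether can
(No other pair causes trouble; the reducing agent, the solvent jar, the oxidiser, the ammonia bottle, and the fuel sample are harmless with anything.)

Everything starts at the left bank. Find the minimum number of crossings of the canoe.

Counting alone: the boatman can take at most 1 across per trip to the right bank, so moving all 7 needs at least 7 loaded trips out, with a return between consecutive ones — at least 13 crossings.
The plan below uses exactly 13 crossings, so it is optimal:
1. Boatman goes to the right bank with the catalyst vial.
2. Boatman goes back to the left bank alone.
3. Boatman goes to the right bank with the reducing agent.
4. Boatman goes back to the left bank alone.
5. Boatman goes to the right bank with the solvent jar.
6. Boatman goes back to the left bank alone.
7. Boatman goes to the right bank with the oxidiser.
8. Boatman goes back to the left bank alone.
9. Boatman goes to the right bank with the ammonia bottle.
10. Boatman goes back to the left bank alone.
11. Boatman goes to the right bank with the fuel sample.
12. Boatman goes back to the left bank alone.
13. Boatman goes to the right bank with the ether can.

13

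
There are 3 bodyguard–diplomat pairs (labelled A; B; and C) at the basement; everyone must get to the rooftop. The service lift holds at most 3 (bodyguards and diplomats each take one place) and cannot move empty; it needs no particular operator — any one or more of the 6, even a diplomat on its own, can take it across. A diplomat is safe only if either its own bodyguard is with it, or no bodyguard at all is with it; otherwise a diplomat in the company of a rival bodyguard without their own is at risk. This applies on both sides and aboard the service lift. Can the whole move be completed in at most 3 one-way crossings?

Counting alone: each trip to the rooftop takes at most 3 across and each return brings at least 1 back, so after t trips out (and t−1 returns) at most 3t − (t−1) of the 6 are across; that first reaches 6 at t = 3, so at least 5 crossings are needed.
Since 3 < 5, 3 crossings cannot be enough. (The shortest complete plan in fact takes 5:)
1. bodyguard A and diplomat A cross → the rooftop.
2. bodyguard A crosses ← the basement.
3. bodyguard A, bodyguard B, and bodyguard C cross → the rooftop.
4. diplomat A crosses ← the basement.
5. diplomat A, diplomat B, and diplomat C cross → the rooftop.

No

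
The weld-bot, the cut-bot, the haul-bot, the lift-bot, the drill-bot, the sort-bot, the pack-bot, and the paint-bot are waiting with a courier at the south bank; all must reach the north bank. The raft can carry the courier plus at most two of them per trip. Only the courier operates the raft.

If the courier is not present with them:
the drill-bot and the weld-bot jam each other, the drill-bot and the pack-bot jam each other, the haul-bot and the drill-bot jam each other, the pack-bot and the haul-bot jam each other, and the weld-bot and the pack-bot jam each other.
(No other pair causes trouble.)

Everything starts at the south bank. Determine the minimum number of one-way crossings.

Counting alone: the courier can take at most 2 across per trip to the north bank, so moving all 8 needs at least 4 loaded trips out, with a return between consecutive ones — at least 7 crossings.
The safety rule pushes this higher. Following every safe sequence of crossings, the most of the 8 that can be at the north bank as the raft arrives there on crossings 7, 9, 11 is 5, 6, 7 respectively — never all 8.
So no plan with fewer than 13 crossings exists, and this one achieves 13:
1. Courier goes to the north bank with the drill-bot and the pack-bot.
2. Courier goes back to the south bank with the drill-bot.
3. Courier goes to the north bank with the haul-bot and the weld-bot.
4. Courier goes back to the south bank with the pack-bot.
5. Courier goes to the north bank with the cut-bot and the drill-bot.
6. Courier goes back to the south bank with the drill-bot.
7. Courier goes to the north bank with the drill-bot and the lift-bot.
8. Courier goes back to the south bank with the drill-bot.
9. Courier goes to the north bank with the drill-bot and the sort-bot.
10. Courier goes back to the south bank with the drill-bot.
11. Courier goes to the north bank with the drill-bot and the paint-bot.
12. Courier goes back to the south bank with the drill-bot.
13. Courier goes to the north bank with the drill-bot and the pack-bot.

13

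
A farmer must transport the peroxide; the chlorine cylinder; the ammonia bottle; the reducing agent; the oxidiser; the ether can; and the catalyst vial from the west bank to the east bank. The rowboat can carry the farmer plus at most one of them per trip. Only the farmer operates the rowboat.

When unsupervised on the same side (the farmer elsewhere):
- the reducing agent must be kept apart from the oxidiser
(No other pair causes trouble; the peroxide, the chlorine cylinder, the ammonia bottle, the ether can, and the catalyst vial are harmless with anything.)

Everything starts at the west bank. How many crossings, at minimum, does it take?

Counting alone: the farmer can take at most 1 across per trip to the east bank, so moving all 7 needs at least 7 loaded trips out, with a return between consecutive ones — at least 13 crossings.
The plan below uses exactly 13 crossings, so it is optimal:
1. Farmer goes to the east bank with the reducing agent.  [the west bank: the ammonia bottle, the catalyst vial, the chlorine cylinder, the ether can, the oxidiser, the peroxide | the east bank: the reducing agent]
2. Farmer goes back to the west bank alone.  [the west bank: the ammonia bottle, the catalyst vial, the chlorine cylinder, the ether can, the oxidiser, the peroxide | the east bank: the reducing agent]
3. Farmer goes to the east bank with the peroxide.  [the west bank: the ammonia bottle, the catalyst vial, the chlorine cylinder, the ether can, the oxidiser | the east bank: the peroxide, the reducing agent]
4. Farmer goes back to the west bank alone.  [the west bank: the ammonia bottle, the catalyst vial, the chlorine cylinder, the ether can, the oxidiser | the east bank: the peroxide, the reducing agent]
5. Farmer goes to the east bank with the chlorine cylinder.  [the west bank: the ammonia bottle, the catalyst vial, the ether can, the oxidiser | the east bank: the chlorine cylinder, the peroxide, the reducing agent]
6. Farmer goes back to the west bank alone.  [the west bank: the ammonia bottle, the catalyst vial, the ether can, the oxidiser | the east bank: the chlorine cylinder, the peroxide, the reducing agent]
7. Farmer goes to the east bank with the ammonia bottle.  [the west bank: the catalyst vial, the ether can, the oxidiser | the east bank: the ammonia bottle, the chlorine cylinder, the peroxide, the reducing agent]
8. Farmer goes back to the west bank alone.  [the west bank: the catalyst vial, the ether can, the oxidiser | the east bank: the ammonia bottle, the chlorine cylinder, the peroxide, the reducing agent]
9. Farmer goes to the east bank with the ether can.  [the west bank: the catalyst vial, the oxidiser | the east bank: the ammonia bottle, the chlorine cylinder, the ether can, the peroxide, the reducing agent]
10. Farmer goes back to the west bank alone.  [the west bank: the catalyst vial, the oxidiser | the east bank: the ammonia bottle, the chlorine cylinder, the ether can, the peroxide, the reducing agent]
11. Farmer goes to the east bank with the catalyst vial.  [the west bank: the oxidiser | the east bank: the ammonia bottle, the catalyst vial, the chlorine cylinder, the ether can, the peroxide, the reducing agent]
12. Farmer goes back to the west bank alone.  [the west bank: the oxidiser | the east bank: the ammonia bottle, the catalyst vial, the chlorine cylinder, the ether can, the peroxide, the reducing agent]
13. Farmer goes to the east bank with the oxidiser.  [the west bank: — | the east bank: the ammonia bottle, the catalyst vial, the chlorine cylinder, the ether can, the oxidiser, the peroxide, the reducing agent]

13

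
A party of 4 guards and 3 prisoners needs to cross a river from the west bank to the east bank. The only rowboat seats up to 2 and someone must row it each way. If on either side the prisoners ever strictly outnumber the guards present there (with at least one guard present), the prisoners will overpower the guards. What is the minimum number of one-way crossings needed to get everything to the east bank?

11

Counting alone: each trip to the east bank takes at most 2 across and each return brings at least 1 back, so after t trips out (and t−1 returns) at most 2t − (t−1) of the 7 are across; that first reaches 7 at t = 6, so at least 11 crossings are needed.
The plan below uses exactly 11 crossings, so it is optimal:
1. 2 prisoners → the east bank.  (the west bank: 4G 1P; the east bank: 0G 2P)
2. 1 prisoner ← the west bank.  (the west bank: 4G 2P; the east bank: 0G 1P)
3. 2 prisoners → the east bank.  (the west bank: 4G 0P; the east bank: 0G 3P)
4. 1 prisoner ← the west bank.  (the west bank: 4G 1P; the east bank: 0G 2P)
5. 2 guards → the east bank.  (the west bank: 2G 1P; the east bank: 2G 2P)
6. 1 prisoner ← the west bank.  (the west bank: 2G 2P; the east bank: 2G 1P)
7. 1 guard and 1 prisoner → the east bank.  (the west bank: 1G 1P; the east bank: 3G 2P)
8. 1 guard ← the west bank.  (the west bank: 2G 1P; the east bank: 2G 2P)
9. 1 guard and 1 prisoner → the east bank.  (the west bank: 1G 0P; the east bank: 3G 3P)
10. 1 prisoner ← the west bank.  (the west bank: 1G 1P; the east bank: 3G 2P)
11. 1 guard and 1 prisoner → the east bank.  (the west bank: 0G 0P; the east bank: 4G 3P)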